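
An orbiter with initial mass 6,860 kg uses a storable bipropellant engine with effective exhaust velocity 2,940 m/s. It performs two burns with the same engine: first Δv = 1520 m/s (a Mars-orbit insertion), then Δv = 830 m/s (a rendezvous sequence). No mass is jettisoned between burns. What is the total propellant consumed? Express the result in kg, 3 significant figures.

After the first burn: m = 6860 × exp(−1520/2940.0) = 6860 × 0.59630 = 4,090.62 kg.
After the second burn: m = 4,090.62 × exp(−830/2940.0) = 4,090.62 × 0.75404 = 3,084.49 kg.
Total propellant = m₀ − m_final = 6860 − 3,084.49 = 3,775.51 kg.

total propellant consumed ≈ 3780 kg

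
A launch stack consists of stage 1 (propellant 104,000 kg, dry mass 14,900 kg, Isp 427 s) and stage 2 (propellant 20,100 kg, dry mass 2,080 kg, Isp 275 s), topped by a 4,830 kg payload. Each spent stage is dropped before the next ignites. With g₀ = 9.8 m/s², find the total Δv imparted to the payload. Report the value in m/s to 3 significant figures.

Δv ≈ 8890 m/s

Ignition mass of stage 1 = 104,000+14,900 + 20,100+2,080 + 4,830 = 145,910 kg.
Stage 1: m₀ = 145,910 kg, m_f = 145,910 − 104,000 = 41,910 kg; Δv = 427×9.8×ln(3.482) = 4184.6×1.2475 ≈ 5220 m/s.
Stage 2: m₀ = 27,010 kg, m_f = 27,010 − 20,100 = 6,910 kg; Δv = 275×9.8×ln(3.909) = 2695.0×1.3632 ≈ 3674 m/s.
Total Δv = 5220 + 3674 = 8894 m/s.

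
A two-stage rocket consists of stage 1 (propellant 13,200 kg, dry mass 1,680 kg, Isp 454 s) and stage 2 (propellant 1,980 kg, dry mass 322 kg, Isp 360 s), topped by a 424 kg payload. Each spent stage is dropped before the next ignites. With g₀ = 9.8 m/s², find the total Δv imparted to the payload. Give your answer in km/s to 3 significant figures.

Δv ≈ 10.7 km/s

Ignition mass of stage 1 = 13,200+1,680 + 1,980+322 + 424 = 17,606 kg.
Stage 1: m₀ = 17,606 kg, m_f = 17,606 − 13,200 = 4,406 kg; Δv = 454×9.8×ln(3.996) = 4449.2×1.3853 ≈ 6163 m/s.
Stage 2: m₀ = 2,726 kg, m_f = 2,726 − 1,980 = 746 kg; Δv = 360×9.8×ln(3.654) = 3528.0×1.2959 ≈ 4572 m/s.
Total Δv = 6163 + 4572 = 10735 m/s.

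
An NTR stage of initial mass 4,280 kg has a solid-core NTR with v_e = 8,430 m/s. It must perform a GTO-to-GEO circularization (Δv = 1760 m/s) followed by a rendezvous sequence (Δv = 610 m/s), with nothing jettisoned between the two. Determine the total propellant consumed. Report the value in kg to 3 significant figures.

After the first burn: m = 4280 × exp(−1760/8430.0) = 4280 × 0.81158 = 3,473.56 kg.
After the second burn: m = 3,473.56 × exp(−610/8430.0) = 3,473.56 × 0.93020 = 3,231.11 kg.
Total propellant = m₀ − m_final = 4280 − 3,231.11 = 1,048.89 kg.

total propellant consumed ≈ 1050 kg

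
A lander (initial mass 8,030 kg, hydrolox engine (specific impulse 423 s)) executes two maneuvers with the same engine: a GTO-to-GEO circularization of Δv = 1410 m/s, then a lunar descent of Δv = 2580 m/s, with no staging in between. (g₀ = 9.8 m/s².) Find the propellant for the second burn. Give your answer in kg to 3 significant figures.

propellant for the second burn ≈ 2650 kg

v_e = Isp · g₀ = 423 × 9.8 = 4145.4 m/s.
After the first burn: m = 8030 × exp(−1410/4145.4) = 8030 × 0.71167 = 5,714.71 kg.
After the second burn: m = 5,714.71 × exp(−2580/4145.4) = 5,714.71 × 0.53667 = 3,066.91 kg.
Second-burn propellant = 5,714.71 − 3,066.91 = 2,647.8 kg.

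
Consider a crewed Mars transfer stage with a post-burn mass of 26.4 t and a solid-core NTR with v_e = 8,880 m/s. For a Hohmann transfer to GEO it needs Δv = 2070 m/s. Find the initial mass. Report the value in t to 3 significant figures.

Rocket equation: m₀/m_f = exp(Δv / v_e) = exp(2070 / 8880.0) = exp(0.2331) = 1.2625.
m₀ = m_f × 1.2625 = 26.4 × 1.2625 = 33.33 t.

initial mass ≈ 33.3 t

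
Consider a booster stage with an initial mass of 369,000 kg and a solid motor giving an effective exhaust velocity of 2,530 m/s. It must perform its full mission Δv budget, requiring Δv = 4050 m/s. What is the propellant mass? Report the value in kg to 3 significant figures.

m₀/m_f = exp(Δv / v_e) = exp(4050 / 2530.0) = exp(1.6008) = 4.9569.
m_f = 369,000 / 4.9569 = 74,441.7 kg, so propellant = m₀ − m_f = 369,000 − 74,441.7 = 294,558.3 kg.

propellant mass ≈ 295000 kg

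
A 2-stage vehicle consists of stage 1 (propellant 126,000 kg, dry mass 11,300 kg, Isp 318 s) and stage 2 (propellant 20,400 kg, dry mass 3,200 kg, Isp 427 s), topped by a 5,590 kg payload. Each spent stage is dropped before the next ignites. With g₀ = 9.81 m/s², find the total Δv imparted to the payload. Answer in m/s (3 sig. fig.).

Ignition mass of stage 1 = 126,000+11,300 + 20,400+3,200 + 5,590 = 166,490 kg.
Stage 1: m₀ = 166,490 kg, m_f = 166,490 − 126,000 = 40,490 kg; Δv = 318×9.81×ln(4.112) = 3119.6×1.4139 ≈ 4411 m/s.
Stage 2: m₀ = 29,190 kg, m_f = 29,190 − 20,400 = 8,790 kg; Δv = 427×9.81×ln(3.321) = 4188.9×1.2002 ≈ 5028 m/s.
Total Δv = 4411 + 5028 = 9439 m/s.

Δv ≈ 9440 m/s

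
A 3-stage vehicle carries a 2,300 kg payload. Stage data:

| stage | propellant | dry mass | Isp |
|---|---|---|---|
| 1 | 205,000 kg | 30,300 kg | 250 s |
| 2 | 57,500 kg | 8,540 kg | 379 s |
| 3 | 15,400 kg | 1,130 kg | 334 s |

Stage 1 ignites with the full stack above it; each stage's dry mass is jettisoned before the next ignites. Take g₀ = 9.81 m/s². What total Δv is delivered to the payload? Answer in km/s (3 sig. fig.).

Ignition mass of stage 1 = 205,000+30,300 + 57,500+8,540 + 15,400+1,130 + 2,300 = 320,170 kg.
Stage 1: m₀ = 320,170 kg, m_f = 320,170 − 205,000 = 115,170 kg; Δv = 250×9.81×ln(2.78) = 2452.5×1.0224 ≈ 2508 m/s.
Stage 2: m₀ = 84,870 kg, m_f = 84,870 − 57,500 = 27,370 kg; Δv = 379×9.81×ln(3.101) = 3718.0×1.1317 ≈ 4208 m/s.
Stage 3: m₀ = 18,830 kg, m_f = 18,830 − 15,400 = 3,430 kg; Δv = 334×9.81×ln(5.49) = 3276.5×1.7029 ≈ 5580 m/s.
Total Δv = 2508 + 4208 + 5580 = 12296 m/s.

Δv ≈ 12.3 km/s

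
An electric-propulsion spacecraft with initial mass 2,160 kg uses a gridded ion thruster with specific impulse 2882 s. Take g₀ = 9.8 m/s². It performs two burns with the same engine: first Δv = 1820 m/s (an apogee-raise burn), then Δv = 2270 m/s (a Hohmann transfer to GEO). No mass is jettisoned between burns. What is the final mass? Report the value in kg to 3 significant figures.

v_e = Isp · g₀ = 2882 × 9.8 = 28243.6 m/s.
After the first burn: m = 2160 × exp(−1820/28243.6) = 2160 × 0.93759 = 2,025.19 kg.
After the second burn: m = 2,025.19 × exp(−2270/28243.6) = 2,025.19 × 0.92277 = 1,868.78 kg.

final mass ≈ 1870 kg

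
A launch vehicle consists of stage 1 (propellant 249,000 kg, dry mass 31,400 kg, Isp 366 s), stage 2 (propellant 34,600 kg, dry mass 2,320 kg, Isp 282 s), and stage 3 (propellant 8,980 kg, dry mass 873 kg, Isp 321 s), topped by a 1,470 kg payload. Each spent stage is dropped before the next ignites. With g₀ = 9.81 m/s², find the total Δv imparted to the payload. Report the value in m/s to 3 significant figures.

Δv ≈ 13500 m/s

Ignition mass of stage 1 = 249,000+31,400 + 34,600+2,320 + 8,980+873 + 1,470 = 328,643 kg.
Stage 1: m₀ = 328,643 kg, m_f = 328,643 − 249,000 = 79,643 kg; Δv = 366×9.81×ln(4.126) = 3590.5×1.4174 ≈ 5089 m/s.
Stage 2: m₀ = 48,243 kg, m_f = 48,243 − 34,600 = 13,643 kg; Δv = 282×9.81×ln(3.536) = 2766.4×1.2630 ≈ 3494 m/s.
Stage 3: m₀ = 11,323 kg, m_f = 11,323 − 8,980 = 2,343 kg; Δv = 321×9.81×ln(4.833) = 3149.0×1.5754 ≈ 4961 m/s.
Total Δv = 5089 + 3494 + 4961 = 13544 m/s.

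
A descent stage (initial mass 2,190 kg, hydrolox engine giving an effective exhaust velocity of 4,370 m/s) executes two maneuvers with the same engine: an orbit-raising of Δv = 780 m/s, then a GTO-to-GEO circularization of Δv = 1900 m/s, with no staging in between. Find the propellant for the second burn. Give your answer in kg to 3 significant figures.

After the first burn: m = 2190 × exp(−780/4370.0) = 2190 × 0.83653 = 1,832 kg.
After the second burn: m = 1,832 × exp(−1900/4370.0) = 1,832 × 0.64741 = 1,186.06 kg.
Second-burn propellant = 1,832 − 1,186.06 = 645.94 kg.

propellant for the second burn ≈ 646 kg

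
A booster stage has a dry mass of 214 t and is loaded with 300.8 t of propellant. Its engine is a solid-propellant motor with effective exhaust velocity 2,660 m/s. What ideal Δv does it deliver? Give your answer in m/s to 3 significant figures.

m₀ = m_dry + m_prop = 214 + 300.8 = 514.8 t.
Rocket equation: Δv = v_e · ln(m₀/m_f) = 2660.0 × ln(2.406) = 2660.0 × 0.8778 ≈ 2335.0 m/s.

Δv ≈ 2330 m/s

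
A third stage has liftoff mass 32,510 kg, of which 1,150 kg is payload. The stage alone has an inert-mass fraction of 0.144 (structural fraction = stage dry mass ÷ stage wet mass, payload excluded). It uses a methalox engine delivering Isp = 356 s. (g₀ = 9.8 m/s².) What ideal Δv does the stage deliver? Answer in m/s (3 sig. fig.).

Δv ≈ 6100 m/s

Stage wet mass = m₀ − payload = 32,510 − 1,150 = 31,360 kg.
Stage dry mass = ε × stage wet mass = 0.144 × 31,360 = 4,515.84 kg.
Burnout mass m_f = stage dry + payload = 4,515.84 + 1,150 = 5,665.84 kg.
v_e = Isp · g₀ = 356 × 9.8 = 3488.8 m/s.
Using Δv = v_e ln(m₀/m_f): Δv = v_e · ln(32,510/5,665.84) = 3488.8 × ln(5.738) = 3488.8 × 1.7471 ≈ 6095 m/s.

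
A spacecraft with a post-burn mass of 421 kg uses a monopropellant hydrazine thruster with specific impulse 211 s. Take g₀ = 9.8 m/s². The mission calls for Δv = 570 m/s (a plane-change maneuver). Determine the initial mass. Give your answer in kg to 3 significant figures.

initial mass ≈ 555 kg

v_e = Isp · g₀ = 211 × 9.8 = 2067.8 m/s.
By the Tsiolkovsky rocket equation, m₀/m_f = exp(Δv / v_e) = exp(570 / 2067.8) = exp(0.2757) = 1.3174.
m₀ = m_f × 1.3174 = 421 × 1.3174 = 554.625 kg.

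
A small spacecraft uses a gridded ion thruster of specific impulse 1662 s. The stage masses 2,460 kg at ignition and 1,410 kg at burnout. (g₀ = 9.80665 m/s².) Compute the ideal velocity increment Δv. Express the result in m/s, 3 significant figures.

v_e = Isp · g₀ = 1662 × 9.80665 = 16298.7 m/s.
Using Δv = v_e ln(m₀/m_f): Δv = v_e · ln(m₀/m_f) = 16298.7 × ln(1.745) = 16298.7 × 0.5566 ≈ 9071.4 m/s.

Δv ≈ 9070 m/s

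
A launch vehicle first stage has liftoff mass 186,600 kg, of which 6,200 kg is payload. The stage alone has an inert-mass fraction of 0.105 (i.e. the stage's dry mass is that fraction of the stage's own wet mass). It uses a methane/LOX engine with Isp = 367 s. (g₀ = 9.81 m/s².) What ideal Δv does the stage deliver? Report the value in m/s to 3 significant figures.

Δv ≈ 7220 m/s

Stage wet mass = m₀ − payload = 186,600 − 6,200 = 180,400 kg.
Stage dry mass = ε × stage wet mass = 0.105 × 180,400 = 18,942 kg.
Burnout mass m_f = stage dry + payload = 18,942 + 6,200 = 25,142 kg.
v_e = Isp · g₀ = 367 × 9.81 = 3600.3 m/s.
Rocket equation: Δv = v_e · ln(186,600/25,142) = 3600.3 × ln(7.422) = 3600.3 × 2.0044 ≈ 7216 m/s.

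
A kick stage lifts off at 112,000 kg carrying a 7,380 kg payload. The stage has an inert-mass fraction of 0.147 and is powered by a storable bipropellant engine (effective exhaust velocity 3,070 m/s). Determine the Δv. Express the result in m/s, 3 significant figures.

Δv ≈ 4890 m/s

Stage wet mass = m₀ − payload = 112,000 − 7,380 = 104,620 kg.
Stage dry mass = ε × stage wet mass = 0.147 × 104,620 = 15,379.1 kg.
Burnout mass m_f = stage dry + payload = 15,379.1 + 7,380 = 22,759.1 kg.
By the Tsiolkovsky rocket equation, Δv = v_e · ln(112,000/22,759.1) = 3070.0 × ln(4.921) = 3070.0 × 1.5935 ≈ 4892 m/s.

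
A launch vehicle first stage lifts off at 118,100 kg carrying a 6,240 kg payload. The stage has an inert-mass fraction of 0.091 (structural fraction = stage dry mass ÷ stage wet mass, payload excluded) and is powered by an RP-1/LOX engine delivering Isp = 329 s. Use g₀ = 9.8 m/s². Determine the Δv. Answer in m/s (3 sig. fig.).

Δv ≈ 6360 m/s

Stage wet mass = m₀ − payload = 118,100 − 6,240 = 111,860 kg.
Stage dry mass = ε × stage wet mass = 0.091 × 111,860 = 10,179.3 kg.
Burnout mass m_f = stage dry + payload = 10,179.3 + 6,240 = 16,419.3 kg.
v_e = Isp · g₀ = 329 × 9.8 = 3224.2 m/s.
Δv = v_e · ln(118,100/16,419.3) = 3224.2 × ln(7.193) = 3224.2 × 1.9731 ≈ 6362 m/s.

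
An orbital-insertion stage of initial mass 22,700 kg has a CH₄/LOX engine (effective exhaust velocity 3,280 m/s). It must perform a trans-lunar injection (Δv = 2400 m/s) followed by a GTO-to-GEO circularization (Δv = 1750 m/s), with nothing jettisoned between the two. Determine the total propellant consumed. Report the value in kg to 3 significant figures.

total propellant consumed ≈ 16300 kg

After the first burn: m = 22700 × exp(−2400/3280.0) = 22700 × 0.48109 = 10,920.7 kg.
After the second burn: m = 10,920.7 × exp(−1750/3280.0) = 10,920.7 × 0.58653 = 6,405.32 kg.
Total propellant = m₀ − m_final = 22700 − 6,405.32 = 16,294.68 kg.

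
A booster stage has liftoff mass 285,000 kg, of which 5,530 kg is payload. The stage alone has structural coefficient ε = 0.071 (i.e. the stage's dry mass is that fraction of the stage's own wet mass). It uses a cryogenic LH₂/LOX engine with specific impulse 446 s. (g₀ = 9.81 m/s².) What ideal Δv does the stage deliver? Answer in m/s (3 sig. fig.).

Stage wet mass = m₀ − payload = 285,000 − 5,530 = 279,470 kg.
Stage dry mass = ε × stage wet mass = 0.071 × 279,470 = 19,842.4 kg.
Burnout mass m_f = stage dry + payload = 19,842.4 + 5,530 = 25,372.4 kg.
v_e = Isp · g₀ = 446 × 9.81 = 4375.3 m/s.
Δv = v_e · ln(285,000/25,372.4) = 4375.3 × ln(11.23) = 4375.3 × 2.4188 ≈ 10583 m/s.

Δv ≈ 10600 m/s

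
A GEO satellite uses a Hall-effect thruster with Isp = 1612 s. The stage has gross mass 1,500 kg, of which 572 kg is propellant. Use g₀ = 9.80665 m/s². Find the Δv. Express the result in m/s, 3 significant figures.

Δv ≈ 7590 m/s

v_e = Isp · g₀ = 1612 × 9.80665 = 15808.3 m/s.
m_f = m₀ − m_prop = 1,500 − 572 = 928 kg.
From the ideal rocket equation, Δv = v_e · ln(m₀/m_f) = 15808.3 × ln(1.616) = 15808.3 × 0.4802 ≈ 7591.0 m/s.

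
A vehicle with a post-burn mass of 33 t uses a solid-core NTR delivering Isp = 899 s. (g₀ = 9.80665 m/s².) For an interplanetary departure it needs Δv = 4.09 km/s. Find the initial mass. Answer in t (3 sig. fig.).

initial mass ≈ 52.5 t

v_e = Isp · g₀ = 899 × 9.80665 = 8816.2 m/s.
m₀/m_f = exp(Δv / v_e) = exp(4090 / 8816.2) = exp(0.4639) = 1.5903.
m₀ = m_f × 1.5903 = 33 × 1.5903 = 52.4799 t.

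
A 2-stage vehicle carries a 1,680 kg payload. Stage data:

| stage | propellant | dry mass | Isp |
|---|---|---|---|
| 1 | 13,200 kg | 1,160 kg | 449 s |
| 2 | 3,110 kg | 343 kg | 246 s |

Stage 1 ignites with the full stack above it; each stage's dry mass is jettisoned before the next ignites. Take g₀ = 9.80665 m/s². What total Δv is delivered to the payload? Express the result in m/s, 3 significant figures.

Ignition mass of stage 1 = 13,200+1,160 + 3,110+343 + 1,680 = 19,493 kg.
Stage 1: m₀ = 19,493 kg, m_f = 19,493 − 13,200 = 6,293 kg; Δv = 449×9.80665×ln(3.098) = 4403.2×1.1306 ≈ 4978 m/s.
Stage 2: m₀ = 5,133 kg, m_f = 5,133 − 3,110 = 2,023 kg; Δv = 246×9.80665×ln(2.537) = 2412.4×0.9311 ≈ 2246 m/s.
Total Δv = 4978 + 2246 = 7224 m/s.

Δv ≈ 7220 m/s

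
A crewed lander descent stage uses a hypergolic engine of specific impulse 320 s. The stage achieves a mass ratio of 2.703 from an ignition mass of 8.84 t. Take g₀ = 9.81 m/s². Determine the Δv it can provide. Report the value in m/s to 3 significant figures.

v_e = Isp · g₀ = 320 × 9.81 = 3139.2 m/s.
Δv = v_e · ln(2.703) = 3139.2 × 0.9944 ≈ 3121.5 m/s.

Δv ≈ 3120 m/s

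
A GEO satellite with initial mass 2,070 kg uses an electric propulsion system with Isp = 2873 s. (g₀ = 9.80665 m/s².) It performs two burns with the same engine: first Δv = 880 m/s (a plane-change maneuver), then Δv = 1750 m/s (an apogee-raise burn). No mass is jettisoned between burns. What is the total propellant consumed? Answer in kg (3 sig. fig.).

v_e = Isp · g₀ = 2873 × 9.80665 = 28174.5 m/s.
After the first burn: m = 2070 × exp(−880/28174.5) = 2070 × 0.96925 = 2,006.35 kg.
After the second burn: m = 2,006.35 × exp(−1750/28174.5) = 2,006.35 × 0.93978 = 1,885.53 kg.
Total propellant = m₀ − m_final = 2070 − 1,885.53 = 184.47 kg.

total propellant consumed ≈ 184 kg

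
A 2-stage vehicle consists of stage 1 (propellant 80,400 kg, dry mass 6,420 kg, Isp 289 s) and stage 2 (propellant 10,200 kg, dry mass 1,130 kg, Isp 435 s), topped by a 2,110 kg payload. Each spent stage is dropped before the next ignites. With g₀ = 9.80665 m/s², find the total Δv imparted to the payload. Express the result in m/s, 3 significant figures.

Ignition mass of stage 1 = 80,400+6,420 + 10,200+1,130 + 2,110 = 100,260 kg.
Stage 1: m₀ = 100,260 kg, m_f = 100,260 − 80,400 = 19,860 kg; Δv = 289×9.80665×ln(5.048) = 2834.1×1.6191 ≈ 4589 m/s.
Stage 2: m₀ = 13,440 kg, m_f = 13,440 − 10,200 = 3,240 kg; Δv = 435×9.80665×ln(4.148) = 4265.9×1.4227 ≈ 6069 m/s.
Total Δv = 4589 + 6069 = 10658 m/s.

Δv ≈ 10700 m/s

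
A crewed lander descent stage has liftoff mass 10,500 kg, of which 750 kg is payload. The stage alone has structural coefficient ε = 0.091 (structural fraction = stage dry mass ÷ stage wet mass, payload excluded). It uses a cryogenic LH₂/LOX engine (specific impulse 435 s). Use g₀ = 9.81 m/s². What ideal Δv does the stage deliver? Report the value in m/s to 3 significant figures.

Stage wet mass = m₀ − payload = 10,500 − 750 = 9,750 kg.
Stage dry mass = ε × stage wet mass = 0.091 × 9,750 = 887.25 kg.
Burnout mass m_f = stage dry + payload = 887.25 + 750 = 1,637.25 kg.
v_e = Isp · g₀ = 435 × 9.81 = 4267.4 m/s.
Δv = v_e · ln(10,500/1,637.25) = 4267.4 × ln(6.413) = 4267.4 × 1.8584 ≈ 7930 m/s.

Δv ≈ 7930 m/s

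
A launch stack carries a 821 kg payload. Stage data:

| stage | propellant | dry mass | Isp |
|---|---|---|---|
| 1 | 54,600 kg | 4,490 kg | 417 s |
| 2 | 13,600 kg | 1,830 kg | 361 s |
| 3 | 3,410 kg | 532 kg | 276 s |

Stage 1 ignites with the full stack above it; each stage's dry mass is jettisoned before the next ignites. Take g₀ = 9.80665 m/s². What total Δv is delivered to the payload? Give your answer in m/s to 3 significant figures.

Δv ≈ 12100 m/s

Ignition mass of stage 1 = 54,600+4,490 + 13,600+1,830 + 3,410+532 + 821 = 79,283 kg.
Stage 1: m₀ = 79,283 kg, m_f = 79,283 − 54,600 = 24,683 kg; Δv = 417×9.80665×ln(3.212) = 4089.4×1.1669 ≈ 4772 m/s.
Stage 2: m₀ = 20,193 kg, m_f = 20,193 − 13,600 = 6,593 kg; Δv = 361×9.80665×ln(3.063) = 3540.2×1.1193 ≈ 3963 m/s.
Stage 3: m₀ = 4,763 kg, m_f = 4,763 − 3,410 = 1,353 kg; Δv = 276×9.80665×ln(3.52) = 2706.6×1.2586 ≈ 3406 m/s.
Total Δv = 4772 + 3963 + 3406 = 12141 m/s.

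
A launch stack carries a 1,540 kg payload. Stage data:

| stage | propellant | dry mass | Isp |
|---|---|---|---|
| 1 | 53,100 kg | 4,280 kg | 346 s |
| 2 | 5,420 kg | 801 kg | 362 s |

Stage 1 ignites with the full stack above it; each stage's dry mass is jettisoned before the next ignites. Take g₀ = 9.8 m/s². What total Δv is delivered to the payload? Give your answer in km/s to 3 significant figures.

Ignition mass of stage 1 = 53,100+4,280 + 5,420+801 + 1,540 = 65,141 kg.
Stage 1: m₀ = 65,141 kg, m_f = 65,141 − 53,100 = 12,041 kg; Δv = 346×9.8×ln(5.41) = 3390.8×1.6882 ≈ 5724 m/s.
Stage 2: m₀ = 7,761 kg, m_f = 7,761 − 5,420 = 2,341 kg; Δv = 362×9.8×ln(3.315) = 3547.6×1.1985 ≈ 4252 m/s.
Total Δv = 5724 + 4252 = 9976 m/s.

Δv ≈ 9.98 km/s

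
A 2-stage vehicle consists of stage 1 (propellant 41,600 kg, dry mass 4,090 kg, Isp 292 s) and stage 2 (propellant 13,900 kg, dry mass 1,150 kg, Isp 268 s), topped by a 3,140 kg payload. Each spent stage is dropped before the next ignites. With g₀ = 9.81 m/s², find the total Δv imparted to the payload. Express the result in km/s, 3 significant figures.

Δv ≈ 6.82 km/s

Ignition mass of stage 1 = 41,600+4,090 + 13,900+1,150 + 3,140 = 63,880 kg.
Stage 1: m₀ = 63,880 kg, m_f = 63,880 − 41,600 = 22,280 kg; Δv = 292×9.81×ln(2.867) = 2864.5×1.0533 ≈ 3017 m/s.
Stage 2: m₀ = 18,190 kg, m_f = 18,190 − 13,900 = 4,290 kg; Δv = 268×9.81×ln(4.24) = 2629.1×1.4446 ≈ 3798 m/s.
Total Δv = 3017 + 3798 = 6815 m/s.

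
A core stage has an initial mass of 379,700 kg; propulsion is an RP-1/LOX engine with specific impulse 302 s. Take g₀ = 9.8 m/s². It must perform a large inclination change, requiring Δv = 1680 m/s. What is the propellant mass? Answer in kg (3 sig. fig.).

propellant mass ≈ 164000 kg

v_e = Isp · g₀ = 302 × 9.8 = 2959.6 m/s.
Using Δv = v_e ln(m₀/m_f): m₀/m_f = exp(Δv / v_e) = exp(1680 / 2959.6) = exp(0.5676) = 1.7641.
m_f = 379,700 / 1.7641 = 215,237 kg, so propellant = m₀ − m_f = 379,700 − 215,237 = 164,463 kg.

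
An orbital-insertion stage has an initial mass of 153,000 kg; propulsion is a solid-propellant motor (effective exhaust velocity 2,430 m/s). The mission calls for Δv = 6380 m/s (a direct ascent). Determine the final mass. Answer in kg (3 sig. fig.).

Using Δv = v_e ln(m₀/m_f): m₀/m_f = exp(Δv / v_e) = exp(6380 / 2430.0) = exp(2.6255) = 13.8117.
m_f = m₀ / 13.8117 = 153,000 / 13.8117 = 11,077.6 kg.

final mass ≈ 11100 kg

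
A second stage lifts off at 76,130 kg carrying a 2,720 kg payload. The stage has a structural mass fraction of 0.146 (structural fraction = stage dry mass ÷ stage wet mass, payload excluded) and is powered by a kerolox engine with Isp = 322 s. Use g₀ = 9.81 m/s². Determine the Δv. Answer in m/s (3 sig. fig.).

Stage wet mass = m₀ − payload = 76,130 − 2,720 = 73,410 kg.
Stage dry mass = ε × stage wet mass = 0.146 × 73,410 = 10,717.9 kg.
Burnout mass m_f = stage dry + payload = 10,717.9 + 2,720 = 13,437.9 kg.
v_e = Isp · g₀ = 322 × 9.81 = 3158.8 m/s.
Δv = v_e · ln(76,130/13,437.9) = 3158.8 × ln(5.665) = 3158.8 × 1.7344 ≈ 5479 m/s.

Δv ≈ 5480 m/s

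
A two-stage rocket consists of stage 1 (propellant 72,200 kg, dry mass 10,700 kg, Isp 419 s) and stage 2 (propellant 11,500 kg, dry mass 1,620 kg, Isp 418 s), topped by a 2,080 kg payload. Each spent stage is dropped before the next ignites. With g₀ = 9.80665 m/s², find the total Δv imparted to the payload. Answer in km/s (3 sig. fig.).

Δv ≈ 11.3 km/s

Ignition mass of stage 1 = 72,200+10,700 + 11,500+1,620 + 2,080 = 98,100 kg.
Stage 1: m₀ = 98,100 kg, m_f = 98,100 − 72,200 = 25,900 kg; Δv = 419×9.80665×ln(3.788) = 4109.0×1.3317 ≈ 5472 m/s.
Stage 2: m₀ = 15,200 kg, m_f = 15,200 − 11,500 = 3,700 kg; Δv = 418×9.80665×ln(4.108) = 4099.2×1.4130 ≈ 5792 m/s.
Total Δv = 5472 + 5792 = 11264 m/s.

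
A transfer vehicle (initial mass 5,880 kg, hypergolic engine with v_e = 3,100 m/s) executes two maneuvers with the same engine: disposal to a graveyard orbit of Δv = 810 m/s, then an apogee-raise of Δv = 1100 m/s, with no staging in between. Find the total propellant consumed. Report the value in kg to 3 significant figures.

total propellant consumed ≈ 2700 kg

After the first burn: m = 5880 × exp(−810/3100.0) = 5880 × 0.77006 = 4,527.95 kg.
After the second burn: m = 4,527.95 × exp(−1100/3100.0) = 4,527.95 × 0.70129 = 3,175.41 kg.
Total propellant = m₀ − m_final = 5880 − 3,175.41 = 2,704.59 kg.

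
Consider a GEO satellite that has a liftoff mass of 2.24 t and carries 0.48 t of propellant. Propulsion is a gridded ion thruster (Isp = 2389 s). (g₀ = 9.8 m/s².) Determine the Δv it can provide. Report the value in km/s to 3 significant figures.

Δv ≈ 5.65 km/s

v_e = Isp · g₀ = 2389 × 9.8 = 23412.2 m/s.
m_f = m₀ − m_prop = 2.24 − 0.48 = 1.76 t.
Δv = v_e · ln(m₀/m_f) = 23412.2 × ln(1.273) = 23412.2 × 0.2412 ≈ 5646.1 m/s.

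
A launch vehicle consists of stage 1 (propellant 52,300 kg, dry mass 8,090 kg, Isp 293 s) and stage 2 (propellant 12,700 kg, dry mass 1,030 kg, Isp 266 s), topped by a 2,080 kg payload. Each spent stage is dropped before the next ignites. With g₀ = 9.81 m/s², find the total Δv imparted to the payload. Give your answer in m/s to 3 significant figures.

Ignition mass of stage 1 = 52,300+8,090 + 12,700+1,030 + 2,080 = 76,200 kg.
Stage 1: m₀ = 76,200 kg, m_f = 76,200 − 52,300 = 23,900 kg; Δv = 293×9.81×ln(3.188) = 2874.3×1.1595 ≈ 3333 m/s.
Stage 2: m₀ = 15,810 kg, m_f = 15,810 − 12,700 = 3,110 kg; Δv = 266×9.81×ln(5.084) = 2609.5×1.6260 ≈ 4243 m/s.
Total Δv = 3333 + 4243 = 7576 m/s.

Δv ≈ 7580 m/s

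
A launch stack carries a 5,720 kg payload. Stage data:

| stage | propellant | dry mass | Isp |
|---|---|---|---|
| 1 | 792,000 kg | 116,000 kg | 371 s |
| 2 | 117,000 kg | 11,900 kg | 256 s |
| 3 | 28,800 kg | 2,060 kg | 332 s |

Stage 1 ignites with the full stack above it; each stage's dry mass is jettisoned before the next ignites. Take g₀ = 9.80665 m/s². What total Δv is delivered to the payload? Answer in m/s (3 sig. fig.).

Δv ≈ 13000 m/s

Ignition mass of stage 1 = 792,000+116,000 + 117,000+11,900 + 28,800+2,060 + 5,720 = 1,073,480 kg.
Stage 1: m₀ = 1,073,480 kg, m_f = 1,073,480 − 792,000 = 281,480 kg; Δv = 371×9.80665×ln(3.814) = 3638.3×1.3386 ≈ 4870 m/s.
Stage 2: m₀ = 165,480 kg, m_f = 165,480 − 117,000 = 48,480 kg; Δv = 256×9.80665×ln(3.413) = 2510.5×1.2277 ≈ 3082 m/s.
Stage 3: m₀ = 36,580 kg, m_f = 36,580 − 28,800 = 7,780 kg; Δv = 332×9.80665×ln(4.702) = 3255.8×1.5479 ≈ 5040 m/s.
Total Δv = 4870 + 3082 + 5040 = 12992 m/s.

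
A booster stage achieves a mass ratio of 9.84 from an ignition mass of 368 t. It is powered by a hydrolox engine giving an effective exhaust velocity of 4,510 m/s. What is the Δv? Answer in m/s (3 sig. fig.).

Rocket equation: Δv = v_e · ln(9.84) = 4510.0 × 2.2865 ≈ 10311.9 m/s.

Δv ≈ 10300 m/s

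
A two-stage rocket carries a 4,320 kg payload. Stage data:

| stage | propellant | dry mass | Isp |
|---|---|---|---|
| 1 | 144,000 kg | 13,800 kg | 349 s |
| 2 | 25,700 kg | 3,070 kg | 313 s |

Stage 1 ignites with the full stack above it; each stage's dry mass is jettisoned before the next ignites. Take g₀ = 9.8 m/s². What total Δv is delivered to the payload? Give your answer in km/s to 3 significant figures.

Δv ≈ 9.40 km/s

Ignition mass of stage 1 = 144,000+13,800 + 25,700+3,070 + 4,320 = 190,890 kg.
Stage 1: m₀ = 190,890 kg, m_f = 190,890 − 144,000 = 46,890 kg; Δv = 349×9.8×ln(4.071) = 3420.2×1.4039 ≈ 4802 m/s.
Stage 2: m₀ = 33,090 kg, m_f = 33,090 − 25,700 = 7,390 kg; Δv = 313×9.8×ln(4.478) = 3067.4×1.4991 ≈ 4598 m/s.
Total Δv = 4802 + 4598 = 9400 m/s.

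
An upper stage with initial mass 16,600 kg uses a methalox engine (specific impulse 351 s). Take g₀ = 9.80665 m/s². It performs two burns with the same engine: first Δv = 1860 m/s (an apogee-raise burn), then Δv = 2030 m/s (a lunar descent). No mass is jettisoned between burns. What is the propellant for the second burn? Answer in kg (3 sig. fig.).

v_e = Isp · g₀ = 351 × 9.80665 = 3442.1 m/s.
After the first burn: m = 16600 × exp(−1860/3442.1) = 16600 × 0.58254 = 9,670.16 kg.
After the second burn: m = 9,670.16 × exp(−2030/3442.1) = 9,670.16 × 0.55447 = 5,361.81 kg.
Second-burn propellant = 9,670.16 − 5,361.81 = 4,308.35 kg.

propellant for the second burn ≈ 4310 kg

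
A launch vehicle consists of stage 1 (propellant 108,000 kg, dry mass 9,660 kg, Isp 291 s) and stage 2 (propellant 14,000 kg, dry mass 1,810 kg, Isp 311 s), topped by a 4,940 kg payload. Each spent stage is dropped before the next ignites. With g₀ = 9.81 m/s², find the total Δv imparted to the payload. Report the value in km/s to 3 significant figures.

Ignition mass of stage 1 = 108,000+9,660 + 14,000+1,810 + 4,940 = 138,410 kg.
Stage 1: m₀ = 138,410 kg, m_f = 138,410 − 108,000 = 30,410 kg; Δv = 291×9.81×ln(4.551) = 2854.7×1.5154 ≈ 4326 m/s.
Stage 2: m₀ = 20,750 kg, m_f = 20,750 − 14,000 = 6,750 kg; Δv = 311×9.81×ln(3.074) = 3050.9×1.1230 ≈ 3426 m/s.
Total Δv = 4326 + 3426 = 7752 m/s.

Δv ≈ 7.75 km/s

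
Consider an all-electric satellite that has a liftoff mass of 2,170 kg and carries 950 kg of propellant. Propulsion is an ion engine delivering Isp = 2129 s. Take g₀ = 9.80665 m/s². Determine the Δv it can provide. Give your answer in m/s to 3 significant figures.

Δv ≈ 12000 m/s

v_e = Isp · g₀ = 2129 × 9.80665 = 20878.4 m/s.
m_f = m₀ − m_prop = 2,170 − 950 = 1,220 kg.
From the ideal rocket equation, Δv = v_e · ln(m₀/m_f) = 20878.4 × ln(1.779) = 20878.4 × 0.5759 ≈ 12023.4 m/s.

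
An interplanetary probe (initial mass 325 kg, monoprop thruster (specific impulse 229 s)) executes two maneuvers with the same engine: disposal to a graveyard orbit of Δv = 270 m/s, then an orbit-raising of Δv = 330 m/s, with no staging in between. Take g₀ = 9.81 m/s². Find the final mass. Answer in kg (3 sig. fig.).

final mass ≈ 249 kg

v_e = Isp · g₀ = 229 × 9.81 = 2246.5 m/s.
After the first burn: m = 325 × exp(−270/2246.5) = 325 × 0.88675 = 288.194 kg.
After the second burn: m = 288.194 × exp(−330/2246.5) = 288.194 × 0.86338 = 248.821 kg.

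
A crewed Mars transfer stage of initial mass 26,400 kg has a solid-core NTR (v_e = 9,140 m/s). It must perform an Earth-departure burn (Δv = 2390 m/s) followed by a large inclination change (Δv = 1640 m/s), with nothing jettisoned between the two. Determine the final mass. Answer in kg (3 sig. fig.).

final mass ≈ 17000 kg

After the first burn: m = 26400 × exp(−2390/9140.0) = 26400 × 0.76991 = 20,325.6 kg.
After the second burn: m = 20,325.6 × exp(−1640/9140.0) = 20,325.6 × 0.83575 = 16,987.1 kg.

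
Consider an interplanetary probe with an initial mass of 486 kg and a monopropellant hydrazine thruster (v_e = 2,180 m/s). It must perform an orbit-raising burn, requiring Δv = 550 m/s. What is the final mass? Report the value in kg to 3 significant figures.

final mass ≈ 378 kg

m₀/m_f = exp(Δv / v_e) = exp(550 / 2180.0) = exp(0.2523) = 1.2870.
m_f = m₀ / 1.2870 = 486 / 1.2870 = 377.622 kg.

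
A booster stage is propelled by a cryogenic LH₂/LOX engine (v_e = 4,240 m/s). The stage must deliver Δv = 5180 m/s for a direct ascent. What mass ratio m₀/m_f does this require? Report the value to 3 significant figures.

m₀/m_f = exp(Δv / v_e) = exp(5180 / 4240.0) = exp(1.2217) = 3.3929.

mass ratio ≈ 3.39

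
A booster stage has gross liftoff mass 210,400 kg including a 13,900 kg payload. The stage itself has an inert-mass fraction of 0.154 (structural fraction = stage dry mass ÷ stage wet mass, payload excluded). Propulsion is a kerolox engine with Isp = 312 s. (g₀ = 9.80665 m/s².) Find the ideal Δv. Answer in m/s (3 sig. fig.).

Δv ≈ 4780 m/s

Stage wet mass = m₀ − payload = 210,400 − 13,900 = 196,500 kg.
Stage dry mass = ε × stage wet mass = 0.154 × 196,500 = 30,261 kg.
Burnout mass m_f = stage dry + payload = 30,261 + 13,900 = 44,161 kg.
v_e = Isp · g₀ = 312 × 9.80665 = 3059.7 m/s.
Δv = v_e · ln(210,400/44,161) = 3059.7 × ln(4.764) = 3059.7 × 1.5612 ≈ 4777 m/s.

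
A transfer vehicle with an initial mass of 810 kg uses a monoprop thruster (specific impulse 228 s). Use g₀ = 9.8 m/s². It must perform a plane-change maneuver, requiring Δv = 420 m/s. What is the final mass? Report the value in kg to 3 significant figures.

v_e = Isp · g₀ = 228 × 9.8 = 2234.4 m/s.
Using Δv = v_e ln(m₀/m_f): m₀/m_f = exp(Δv / v_e) = exp(420 / 2234.4) = exp(0.1880) = 1.2068.
m_f = m₀ / 1.2068 = 810 / 1.2068 = 671.197 kg.

final mass ≈ 671 kg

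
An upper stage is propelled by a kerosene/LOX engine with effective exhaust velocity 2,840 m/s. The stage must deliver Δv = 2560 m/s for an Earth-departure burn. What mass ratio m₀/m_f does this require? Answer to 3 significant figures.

mass ratio ≈ 2.46

Using Δv = v_e ln(m₀/m_f): m₀/m_f = exp(Δv / v_e) = exp(2560 / 2840.0) = exp(0.9014) = 2.4631.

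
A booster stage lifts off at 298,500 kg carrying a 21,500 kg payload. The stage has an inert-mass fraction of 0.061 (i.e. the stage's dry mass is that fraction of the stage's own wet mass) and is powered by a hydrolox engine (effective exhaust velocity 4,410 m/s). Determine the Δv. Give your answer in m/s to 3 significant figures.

Δv ≈ 9040 m/s

Stage wet mass = m₀ − payload = 298,500 − 21,500 = 277,000 kg.
Stage dry mass = ε × stage wet mass = 0.061 × 277,000 = 16,897 kg.
Burnout mass m_f = stage dry + payload = 16,897 + 21,500 = 38,397 kg.
Δv = v_e · ln(298,500/38,397) = 4410.0 × ln(7.774) = 4410.0 × 2.0508 ≈ 9044 m/s.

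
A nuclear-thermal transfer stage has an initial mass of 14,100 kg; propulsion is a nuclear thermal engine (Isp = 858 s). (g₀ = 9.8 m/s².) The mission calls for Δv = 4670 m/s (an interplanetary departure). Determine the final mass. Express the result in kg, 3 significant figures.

final mass ≈ 8090 kg

v_e = Isp · g₀ = 858 × 9.8 = 8408.4 m/s.
m₀/m_f = exp(Δv / v_e) = exp(4670 / 8408.4) = exp(0.5554) = 1.7426.
m_f = m₀ / 1.7426 = 14,100 / 1.7426 = 8,091.36 kg.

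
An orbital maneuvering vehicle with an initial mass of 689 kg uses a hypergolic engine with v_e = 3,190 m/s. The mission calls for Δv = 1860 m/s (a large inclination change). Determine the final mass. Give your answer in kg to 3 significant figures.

From the ideal rocket equation, m₀/m_f = exp(Δv / v_e) = exp(1860 / 3190.0) = exp(0.5831) = 1.7915.
m_f = m₀ / 1.7915 = 689 / 1.7915 = 384.594 kg.

final mass ≈ 385 kg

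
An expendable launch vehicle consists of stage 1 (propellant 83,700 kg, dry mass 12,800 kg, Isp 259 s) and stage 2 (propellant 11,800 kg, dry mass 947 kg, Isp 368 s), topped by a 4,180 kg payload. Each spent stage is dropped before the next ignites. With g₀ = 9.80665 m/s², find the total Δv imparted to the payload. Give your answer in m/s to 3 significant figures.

Δv ≈ 7710 m/s

Ignition mass of stage 1 = 83,700+12,800 + 11,800+947 + 4,180 = 113,427 kg.
Stage 1: m₀ = 113,427 kg, m_f = 113,427 − 83,700 = 29,727 kg; Δv = 259×9.80665×ln(3.816) = 2539.9×1.3391 ≈ 3401 m/s.
Stage 2: m₀ = 16,927 kg, m_f = 16,927 − 11,800 = 5,127 kg; Δv = 368×9.80665×ln(3.302) = 3608.8×1.1944 ≈ 4310 m/s.
Total Δv = 3401 + 4310 = 7711 m/s.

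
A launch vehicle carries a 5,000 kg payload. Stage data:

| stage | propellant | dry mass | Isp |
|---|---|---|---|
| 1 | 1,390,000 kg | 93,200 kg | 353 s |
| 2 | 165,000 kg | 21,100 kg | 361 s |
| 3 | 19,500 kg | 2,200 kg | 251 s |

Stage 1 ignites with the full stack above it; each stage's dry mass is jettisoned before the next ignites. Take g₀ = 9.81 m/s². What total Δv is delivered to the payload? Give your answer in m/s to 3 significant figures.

Δv ≈ 14400 m/s

Ignition mass of stage 1 = 1,390,000+93,200 + 165,000+21,100 + 19,500+2,200 + 5,000 = 1,696,000 kg.
Stage 1: m₀ = 1,696,000 kg, m_f = 1,696,000 − 1,390,000 = 306,000 kg; Δv = 353×9.81×ln(5.542) = 3462.9×1.7124 ≈ 5930 m/s.
Stage 2: m₀ = 212,800 kg, m_f = 212,800 − 165,000 = 47,800 kg; Δv = 361×9.81×ln(4.452) = 3541.4×1.4933 ≈ 5288 m/s.
Stage 3: m₀ = 26,700 kg, m_f = 26,700 − 19,500 = 7,200 kg; Δv = 251×9.81×ln(3.708) = 2462.3×1.3106 ≈ 3227 m/s.
Total Δv = 5930 + 5288 + 3227 = 14445 m/s.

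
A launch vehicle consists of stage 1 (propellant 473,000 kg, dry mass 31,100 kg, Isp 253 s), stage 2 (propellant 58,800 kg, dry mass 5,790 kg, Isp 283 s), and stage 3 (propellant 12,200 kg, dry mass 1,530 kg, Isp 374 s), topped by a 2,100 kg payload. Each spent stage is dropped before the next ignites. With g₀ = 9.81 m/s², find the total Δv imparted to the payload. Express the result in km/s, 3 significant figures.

Ignition mass of stage 1 = 473,000+31,100 + 58,800+5,790 + 12,200+1,530 + 2,100 = 584,520 kg.
Stage 1: m₀ = 584,520 kg, m_f = 584,520 − 473,000 = 111,520 kg; Δv = 253×9.81×ln(5.241) = 2481.9×1.6566 ≈ 4112 m/s.
Stage 2: m₀ = 80,420 kg, m_f = 80,420 − 58,800 = 21,620 kg; Δv = 283×9.81×ln(3.72) = 2776.2×1.3136 ≈ 3647 m/s.
Stage 3: m₀ = 15,830 kg, m_f = 15,830 − 12,200 = 3,630 kg; Δv = 374×9.81×ln(4.361) = 3668.9×1.4727 ≈ 5403 m/s.
Total Δv = 4112 + 3647 + 5403 = 13162 m/s.

Δv ≈ 13.2 km/s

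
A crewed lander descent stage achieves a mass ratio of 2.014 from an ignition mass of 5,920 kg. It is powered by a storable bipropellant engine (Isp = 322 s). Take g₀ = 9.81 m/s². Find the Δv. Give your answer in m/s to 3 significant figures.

v_e = Isp · g₀ = 322 × 9.81 = 3158.8 m/s.
Using Δv = v_e ln(m₀/m_f): Δv = v_e · ln(2.014) = 3158.8 × 0.7001 ≈ 2211.6 m/s.

Δv ≈ 2210 m/s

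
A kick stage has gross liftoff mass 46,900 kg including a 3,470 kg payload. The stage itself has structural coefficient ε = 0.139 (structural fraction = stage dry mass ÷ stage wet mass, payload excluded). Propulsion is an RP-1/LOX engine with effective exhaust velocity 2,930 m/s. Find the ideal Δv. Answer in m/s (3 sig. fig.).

Stage wet mass = m₀ − payload = 46,900 − 3,470 = 43,430 kg.
Stage dry mass = ε × stage wet mass = 0.139 × 43,430 = 6,036.77 kg.
Burnout mass m_f = stage dry + payload = 6,036.77 + 3,470 = 9,506.77 kg.
From the ideal rocket equation, Δv = v_e · ln(46,900/9,506.77) = 2930.0 × ln(4.933) = 2930.0 × 1.5960 ≈ 4676 m/s.

Δv ≈ 4680 m/s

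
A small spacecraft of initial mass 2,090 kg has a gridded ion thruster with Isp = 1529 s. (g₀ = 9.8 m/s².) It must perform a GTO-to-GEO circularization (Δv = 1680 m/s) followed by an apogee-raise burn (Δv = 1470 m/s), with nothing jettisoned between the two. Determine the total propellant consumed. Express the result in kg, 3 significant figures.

v_e = Isp · g₀ = 1529 × 9.8 = 14984.2 m/s.
After the first burn: m = 2090 × exp(−1680/14984.2) = 2090 × 0.89394 = 1,868.33 kg.
After the second burn: m = 1,868.33 × exp(−1470/14984.2) = 1,868.33 × 0.90656 = 1,693.75 kg.
Total propellant = m₀ − m_final = 2090 − 1,693.75 = 396.25 kg.

total propellant consumed ≈ 396 kg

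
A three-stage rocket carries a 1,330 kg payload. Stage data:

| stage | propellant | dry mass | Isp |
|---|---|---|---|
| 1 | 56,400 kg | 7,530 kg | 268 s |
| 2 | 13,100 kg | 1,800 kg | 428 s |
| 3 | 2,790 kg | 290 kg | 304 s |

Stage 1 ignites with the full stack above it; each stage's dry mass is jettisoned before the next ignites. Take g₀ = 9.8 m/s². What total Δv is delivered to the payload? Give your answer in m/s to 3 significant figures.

Δv ≈ 10700 m/s

Ignition mass of stage 1 = 56,400+7,530 + 13,100+1,800 + 2,790+290 + 1,330 = 83,240 kg.
Stage 1: m₀ = 83,240 kg, m_f = 83,240 − 56,400 = 26,840 kg; Δv = 268×9.8×ln(3.101) = 2626.4×1.1318 ≈ 2973 m/s.
Stage 2: m₀ = 19,310 kg, m_f = 19,310 − 13,100 = 6,210 kg; Δv = 428×9.8×ln(3.11) = 4194.4×1.1345 ≈ 4758 m/s.
Stage 3: m₀ = 4,410 kg, m_f = 4,410 − 2,790 = 1,620 kg; Δv = 304×9.8×ln(2.722) = 2979.2×1.0014 ≈ 2984 m/s.
Total Δv = 2973 + 4758 + 2984 = 10715 m/s.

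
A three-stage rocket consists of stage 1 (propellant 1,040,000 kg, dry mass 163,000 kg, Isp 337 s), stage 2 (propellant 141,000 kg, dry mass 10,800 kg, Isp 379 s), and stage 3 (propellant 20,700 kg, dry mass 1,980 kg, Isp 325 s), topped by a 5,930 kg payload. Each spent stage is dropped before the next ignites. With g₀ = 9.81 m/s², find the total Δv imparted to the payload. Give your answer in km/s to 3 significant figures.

Δv ≈ 14.4 km/s

Ignition mass of stage 1 = 1,040,000+163,000 + 141,000+10,800 + 20,700+1,980 + 5,930 = 1,383,410 kg.
Stage 1: m₀ = 1,383,410 kg, m_f = 1,383,410 − 1,040,000 = 343,410 kg; Δv = 337×9.81×ln(4.028) = 3306.0×1.3934 ≈ 4606 m/s.
Stage 2: m₀ = 180,410 kg, m_f = 180,410 − 141,000 = 39,410 kg; Δv = 379×9.81×ln(4.578) = 3718.0×1.5212 ≈ 5656 m/s.
Stage 3: m₀ = 28,610 kg, m_f = 28,610 − 20,700 = 7,910 kg; Δv = 325×9.81×ln(3.617) = 3188.2×1.2856 ≈ 4099 m/s.
Total Δv = 4606 + 5656 + 4099 = 14361 m/s.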